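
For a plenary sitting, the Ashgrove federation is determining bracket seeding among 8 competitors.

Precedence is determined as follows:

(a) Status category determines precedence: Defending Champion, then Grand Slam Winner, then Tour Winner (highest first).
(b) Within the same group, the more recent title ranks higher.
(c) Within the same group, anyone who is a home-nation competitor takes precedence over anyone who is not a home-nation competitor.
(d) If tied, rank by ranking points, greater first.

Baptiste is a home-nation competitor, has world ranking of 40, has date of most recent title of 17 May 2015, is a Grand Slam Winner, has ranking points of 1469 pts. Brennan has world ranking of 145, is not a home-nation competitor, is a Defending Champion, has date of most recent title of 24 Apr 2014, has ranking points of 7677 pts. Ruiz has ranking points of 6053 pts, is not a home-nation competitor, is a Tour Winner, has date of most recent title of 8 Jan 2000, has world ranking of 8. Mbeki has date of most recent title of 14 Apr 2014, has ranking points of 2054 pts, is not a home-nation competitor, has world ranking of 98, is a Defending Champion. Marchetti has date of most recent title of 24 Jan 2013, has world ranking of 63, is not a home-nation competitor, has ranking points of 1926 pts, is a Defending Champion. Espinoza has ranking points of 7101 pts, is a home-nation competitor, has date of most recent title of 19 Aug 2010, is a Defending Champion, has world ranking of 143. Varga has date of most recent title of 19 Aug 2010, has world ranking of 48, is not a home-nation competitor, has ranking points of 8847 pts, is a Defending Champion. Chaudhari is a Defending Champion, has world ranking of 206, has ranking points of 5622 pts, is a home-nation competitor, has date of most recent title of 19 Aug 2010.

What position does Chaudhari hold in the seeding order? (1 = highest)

By status category: Brennan, Mbeki, Marchetti, Espinoza, Chaudhari and Varga (Defending Champion); then Baptiste (Grand Slam Winner); then Ruiz (Tour Winner).
Among Brennan, Mbeki, Marchetti, Espinoza, Chaudhari and Varga, by date of most recent title (later first): Brennan (24 Apr 2014) before Mbeki (14 Apr 2014) before Marchetti (24 Jan 2013) before Espinoza, Chaudhari and Varga (19 Aug 2010).
Among Espinoza, Chaudhari and Varga, a home-nation competitor before not a home-nation competitor: Espinoza and Chaudhari (a home-nation competitor) before Varga (not a home-nation competitor).
Among Espinoza and Chaudhari, by ranking points (higher first): Espinoza (7101 pts) before Chaudhari (5622 pts).
Order: Brennan, Mbeki, Marchetti, Espinoza, Chaudhari, Varga, Baptiste, Ruiz. So position 5.

5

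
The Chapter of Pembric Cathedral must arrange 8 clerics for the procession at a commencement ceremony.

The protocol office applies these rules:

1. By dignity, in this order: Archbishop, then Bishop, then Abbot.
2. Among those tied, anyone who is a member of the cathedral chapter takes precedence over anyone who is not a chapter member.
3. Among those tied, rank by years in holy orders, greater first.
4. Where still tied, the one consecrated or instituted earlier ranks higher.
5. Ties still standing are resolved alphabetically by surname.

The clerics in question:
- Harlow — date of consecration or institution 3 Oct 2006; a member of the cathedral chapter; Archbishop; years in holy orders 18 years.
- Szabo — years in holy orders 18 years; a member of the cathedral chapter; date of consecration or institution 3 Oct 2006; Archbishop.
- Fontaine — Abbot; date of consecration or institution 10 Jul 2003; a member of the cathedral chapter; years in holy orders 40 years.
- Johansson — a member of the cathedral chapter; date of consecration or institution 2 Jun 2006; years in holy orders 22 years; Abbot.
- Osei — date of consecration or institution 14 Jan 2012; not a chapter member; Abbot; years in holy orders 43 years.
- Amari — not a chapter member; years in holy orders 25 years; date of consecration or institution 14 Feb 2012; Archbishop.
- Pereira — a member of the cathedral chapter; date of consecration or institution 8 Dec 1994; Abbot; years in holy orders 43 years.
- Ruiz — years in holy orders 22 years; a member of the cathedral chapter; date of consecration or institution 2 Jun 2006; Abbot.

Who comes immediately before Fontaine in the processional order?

By dignity: Harlow, Szabo and Amari (Archbishop); then Pereira, Fontaine, Johansson, Ruiz and Osei (Abbot).
Among Harlow, Szabo and Amari, a member of the cathedral chapter before not a chapter member: Harlow and Szabo (a member of the cathedral chapter) before Amari (not a chapter member).
Harlow and Szabo both have years in holy orders 18 years, so the next rule applies.
Harlow and Szabo both have date of consecration or institution 3 Oct 2006, so the next rule applies.
Among Harlow and Szabo, alphabetically by surname: Harlow before Szabo.
Among Pereira, Fontaine, Johansson, Ruiz and Osei, a member of the cathedral chapter before not a chapter member: Pereira, Fontaine, Johansson and Ruiz (a member of the cathedral chapter) before Osei (not a chapter member).
Among Pereira, Fontaine, Johansson and Ruiz, by years in holy orders (higher first): Pereira (43 years) before Fontaine (40 years) before Johansson and Ruiz (22 years).
Johansson and Ruiz both have date of consecration or institution 2 Jun 2006, so the next rule applies.
Among Johansson and Ruiz, alphabetically by surname: Johansson before Ruiz.
Order: Harlow, Szabo, Amari, Pereira, Fontaine, Johansson, Ruiz, Osei.

Pereira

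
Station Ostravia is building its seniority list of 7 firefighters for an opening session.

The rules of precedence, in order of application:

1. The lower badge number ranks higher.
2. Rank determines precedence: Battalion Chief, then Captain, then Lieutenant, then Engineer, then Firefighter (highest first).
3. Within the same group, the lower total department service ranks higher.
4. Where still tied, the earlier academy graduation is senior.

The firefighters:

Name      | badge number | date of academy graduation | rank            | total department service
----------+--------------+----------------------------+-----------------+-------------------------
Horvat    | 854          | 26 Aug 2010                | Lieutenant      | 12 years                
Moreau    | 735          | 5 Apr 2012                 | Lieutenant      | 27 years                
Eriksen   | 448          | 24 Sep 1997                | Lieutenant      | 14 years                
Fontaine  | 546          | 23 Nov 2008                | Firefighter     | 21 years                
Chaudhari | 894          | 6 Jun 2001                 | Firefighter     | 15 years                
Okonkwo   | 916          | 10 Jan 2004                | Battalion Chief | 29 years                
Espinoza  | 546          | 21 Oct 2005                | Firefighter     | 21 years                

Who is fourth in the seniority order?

Moreau

By badge number (lower first): Eriksen (448); then Espinoza and Fontaine (both 546); then Moreau (735); then Horvat (854); then Chaudhari (894); then Okonkwo (916).
Espinoza and Fontaine are each Firefighter, so the next rule applies.
Espinoza and Fontaine both have total department service 21 years, so the next rule applies.
Among Espinoza and Fontaine, by date of academy graduation (earlier first): Espinoza (21 Oct 2005) before Fontaine (23 Nov 2008).
Order: Eriksen, Espinoza, Fontaine, Moreau, Horvat, Chaudhari, Okonkwo.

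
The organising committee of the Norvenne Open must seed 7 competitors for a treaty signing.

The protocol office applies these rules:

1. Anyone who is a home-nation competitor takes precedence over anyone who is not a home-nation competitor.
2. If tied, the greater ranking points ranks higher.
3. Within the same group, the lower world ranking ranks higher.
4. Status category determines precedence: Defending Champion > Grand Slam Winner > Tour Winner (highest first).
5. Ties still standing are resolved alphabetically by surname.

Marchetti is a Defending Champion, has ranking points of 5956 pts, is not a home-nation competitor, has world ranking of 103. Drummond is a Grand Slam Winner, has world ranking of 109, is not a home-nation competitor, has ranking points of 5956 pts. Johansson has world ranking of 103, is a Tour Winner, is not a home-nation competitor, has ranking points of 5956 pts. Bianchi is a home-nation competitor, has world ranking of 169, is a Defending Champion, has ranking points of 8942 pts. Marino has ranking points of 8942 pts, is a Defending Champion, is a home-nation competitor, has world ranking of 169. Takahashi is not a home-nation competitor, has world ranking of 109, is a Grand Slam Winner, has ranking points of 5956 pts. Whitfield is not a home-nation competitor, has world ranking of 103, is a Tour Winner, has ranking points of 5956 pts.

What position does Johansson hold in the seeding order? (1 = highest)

By the first rule: Bianchi and Marino (both a home-nation competitor); then Marchetti, Johansson, Whitfield, Drummond and Takahashi (each not a home-nation competitor).
Bianchi and Marino both have ranking points 8942 pts, so the next rule applies.
Bianchi and Marino both have world ranking 169, so the next rule applies.
Bianchi and Marino are each Defending Champion, so the next rule applies.
Among Bianchi and Marino, alphabetically by surname: Bianchi before Marino.
Marchetti, Johansson, Whitfield, Drummond and Takahashi all have ranking points 5956 pts, so the next rule applies.
Among Marchetti, Johansson, Whitfield, Drummond and Takahashi, by world ranking (lower first): Marchetti, Johansson and Whitfield (103) before Drummond and Takahashi (109).
Among Marchetti, Johansson and Whitfield, by status category: Marchetti (Defending Champion) before Johansson and Whitfield (Tour Winner).
Among Johansson and Whitfield, alphabetically by surname: Johansson before Whitfield.
Drummond and Takahashi are each Grand Slam Winner, so the next rule applies.
Among Drummond and Takahashi, alphabetically by surname: Drummond before Takahashi.
Order: Bianchi, Marino, Marchetti, Johansson, Whitfield, Drummond, Takahashi. So position 4.

4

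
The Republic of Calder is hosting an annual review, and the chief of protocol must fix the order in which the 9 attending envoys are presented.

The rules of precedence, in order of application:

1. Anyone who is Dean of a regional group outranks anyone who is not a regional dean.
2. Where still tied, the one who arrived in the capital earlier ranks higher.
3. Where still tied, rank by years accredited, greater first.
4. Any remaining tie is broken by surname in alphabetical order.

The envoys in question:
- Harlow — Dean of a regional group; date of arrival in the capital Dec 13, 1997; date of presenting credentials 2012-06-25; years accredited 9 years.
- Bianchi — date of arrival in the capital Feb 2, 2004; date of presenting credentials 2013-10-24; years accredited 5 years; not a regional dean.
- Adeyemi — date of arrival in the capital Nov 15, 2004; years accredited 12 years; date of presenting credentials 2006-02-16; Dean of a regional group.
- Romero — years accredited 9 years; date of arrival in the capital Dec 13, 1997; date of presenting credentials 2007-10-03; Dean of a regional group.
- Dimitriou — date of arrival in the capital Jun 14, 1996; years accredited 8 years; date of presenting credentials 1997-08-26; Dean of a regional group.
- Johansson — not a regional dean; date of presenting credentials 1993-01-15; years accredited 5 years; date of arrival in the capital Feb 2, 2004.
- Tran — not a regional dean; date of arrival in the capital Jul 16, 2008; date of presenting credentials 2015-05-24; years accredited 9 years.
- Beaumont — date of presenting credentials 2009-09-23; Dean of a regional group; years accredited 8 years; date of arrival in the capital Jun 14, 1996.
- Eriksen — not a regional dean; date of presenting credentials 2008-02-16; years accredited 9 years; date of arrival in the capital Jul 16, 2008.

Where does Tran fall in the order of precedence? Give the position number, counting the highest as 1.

By the first rule: Beaumont, Dimitriou, Harlow, Romero and Adeyemi (each Dean of a regional group); then Bianchi, Johansson, Eriksen and Tran (each not a regional dean).
Among Beaumont, Dimitriou, Harlow, Romero and Adeyemi, by date of arrival in the capital (earlier first): Beaumont and Dimitriou (Jun 14, 1996) before Harlow and Romero (Dec 13, 1997) before Adeyemi (Nov 15, 2004).
Beaumont and Dimitriou both have years accredited 8 years, so the next rule applies.
Among Beaumont and Dimitriou, alphabetically by surname: Beaumont before Dimitriou.
Harlow and Romero both have years accredited 9 years, so the next rule applies.
Among Harlow and Romero, alphabetically by surname: Harlow before Romero.
Among Bianchi, Johansson, Eriksen and Tran, by date of arrival in the capital (earlier first): Bianchi and Johansson (Feb 2, 2004) before Eriksen and Tran (Jul 16, 2008).
Bianchi and Johansson both have years accredited 5 years, so the next rule applies.
Among Bianchi and Johansson, alphabetically by surname: Bianchi before Johansson.
Eriksen and Tran both have years accredited 9 years, so the next rule applies.
Among Eriksen and Tran, alphabetically by surname: Eriksen before Tran.
Order: Beaumont, Dimitriou, Harlow, Romero, Adeyemi, Bianchi, Johansson, Eriksen, Tran. So position 9.

9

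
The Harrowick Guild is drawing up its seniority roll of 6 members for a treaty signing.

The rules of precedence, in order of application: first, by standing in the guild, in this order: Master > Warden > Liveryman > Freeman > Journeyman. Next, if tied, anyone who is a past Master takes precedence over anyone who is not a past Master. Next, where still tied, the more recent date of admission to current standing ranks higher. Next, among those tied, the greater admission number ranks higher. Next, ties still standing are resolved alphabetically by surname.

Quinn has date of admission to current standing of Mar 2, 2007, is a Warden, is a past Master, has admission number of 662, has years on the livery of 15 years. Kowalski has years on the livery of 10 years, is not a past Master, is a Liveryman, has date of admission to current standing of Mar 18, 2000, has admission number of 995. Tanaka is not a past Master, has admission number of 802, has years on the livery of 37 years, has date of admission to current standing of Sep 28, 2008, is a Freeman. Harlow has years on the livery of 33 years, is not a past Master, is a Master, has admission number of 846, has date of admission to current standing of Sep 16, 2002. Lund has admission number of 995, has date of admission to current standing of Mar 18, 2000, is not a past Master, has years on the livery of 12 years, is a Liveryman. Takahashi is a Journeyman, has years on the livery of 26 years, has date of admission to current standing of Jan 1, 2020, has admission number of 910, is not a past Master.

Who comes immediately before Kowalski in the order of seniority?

Quinn

By standing in the guild: Harlow (Master); then Quinn (Warden); then Kowalski and Lund (Liveryman); then Tanaka (Freeman); then Takahashi (Journeyman).
Kowalski and Lund are each not a past Master, so the next rule applies.
Kowalski and Lund both have date of admission to current standing Mar 18, 2000, so the next rule applies.
Kowalski and Lund both have admission number 995, so the next rule applies.
Among Kowalski and Lund, alphabetically by surname: Kowalski before Lund.
Order: Harlow, Quinn, Kowalski, Lund, Tanaka, Takahashi.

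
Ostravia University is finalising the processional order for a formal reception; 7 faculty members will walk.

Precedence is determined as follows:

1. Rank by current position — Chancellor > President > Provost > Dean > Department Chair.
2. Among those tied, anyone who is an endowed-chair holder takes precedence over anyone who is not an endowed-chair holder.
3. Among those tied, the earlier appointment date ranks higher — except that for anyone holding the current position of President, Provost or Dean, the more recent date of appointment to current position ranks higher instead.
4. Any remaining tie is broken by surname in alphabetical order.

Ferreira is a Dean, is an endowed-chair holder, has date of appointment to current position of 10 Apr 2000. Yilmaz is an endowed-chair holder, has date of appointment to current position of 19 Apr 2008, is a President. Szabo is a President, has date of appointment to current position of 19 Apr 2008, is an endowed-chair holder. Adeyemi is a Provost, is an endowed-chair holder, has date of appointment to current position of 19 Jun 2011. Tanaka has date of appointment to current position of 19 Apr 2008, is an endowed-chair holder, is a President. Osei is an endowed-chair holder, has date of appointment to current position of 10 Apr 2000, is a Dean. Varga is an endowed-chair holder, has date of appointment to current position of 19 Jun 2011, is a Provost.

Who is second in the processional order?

Tanaka

By current position: Szabo, Tanaka and Yilmaz (President); then Adeyemi and Varga (Provost); then Ferreira and Osei (Dean).
Szabo, Tanaka and Yilmaz are each an endowed-chair holder, so the next rule applies.
Szabo, Tanaka and Yilmaz all have date of appointment to current position 19 Apr 2008, so the next rule applies.
Among Szabo, Tanaka and Yilmaz, alphabetically by surname: Szabo before Tanaka before Yilmaz.
Adeyemi and Varga are each an endowed-chair holder, so the next rule applies.
Adeyemi and Varga both have date of appointment to current position 19 Jun 2011, so the next rule applies.
Among Adeyemi and Varga, alphabetically by surname: Adeyemi before Varga.
Ferreira and Osei are each an endowed-chair holder, so the next rule applies.
Ferreira and Osei both have date of appointment to current position 10 Apr 2000, so the next rule applies.
Among Ferreira and Osei, alphabetically by surname: Ferreira before Osei.
Order: Szabo, Tanaka, Yilmaz, Adeyemi, Varga, Ferreira, Osei.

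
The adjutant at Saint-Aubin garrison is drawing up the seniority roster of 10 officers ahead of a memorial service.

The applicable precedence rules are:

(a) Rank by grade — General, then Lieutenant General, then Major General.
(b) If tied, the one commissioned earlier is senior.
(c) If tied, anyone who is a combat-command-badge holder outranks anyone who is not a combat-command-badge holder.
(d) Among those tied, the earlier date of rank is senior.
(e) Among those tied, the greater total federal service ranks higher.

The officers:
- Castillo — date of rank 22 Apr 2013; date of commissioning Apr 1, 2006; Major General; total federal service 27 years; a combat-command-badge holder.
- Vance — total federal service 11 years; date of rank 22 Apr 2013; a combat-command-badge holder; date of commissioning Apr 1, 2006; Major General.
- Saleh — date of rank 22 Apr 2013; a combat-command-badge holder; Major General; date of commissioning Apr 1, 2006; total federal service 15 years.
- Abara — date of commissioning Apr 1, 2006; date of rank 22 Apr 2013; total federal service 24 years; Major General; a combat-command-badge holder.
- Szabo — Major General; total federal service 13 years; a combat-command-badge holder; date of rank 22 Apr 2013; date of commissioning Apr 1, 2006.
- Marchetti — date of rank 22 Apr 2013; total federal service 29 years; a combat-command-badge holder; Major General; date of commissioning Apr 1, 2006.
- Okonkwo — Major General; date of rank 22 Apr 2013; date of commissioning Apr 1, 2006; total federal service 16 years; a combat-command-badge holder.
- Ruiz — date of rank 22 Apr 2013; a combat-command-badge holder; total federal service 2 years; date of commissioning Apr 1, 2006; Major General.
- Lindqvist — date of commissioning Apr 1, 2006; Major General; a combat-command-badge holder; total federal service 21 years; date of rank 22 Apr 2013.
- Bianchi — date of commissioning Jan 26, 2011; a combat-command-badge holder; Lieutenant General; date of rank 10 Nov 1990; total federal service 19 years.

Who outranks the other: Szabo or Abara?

Abara

By grade: Bianchi (Lieutenant General); then Marchetti, Castillo, Abara, Lindqvist, Okonkwo, Saleh, Szabo, Vance and Ruiz (Major General).
Marchetti, Castillo, Abara, Lindqvist, Okonkwo, Saleh, Szabo, Vance and Ruiz all have date of commissioning Apr 1, 2006, so the next rule applies.
Marchetti, Castillo, Abara, Lindqvist, Okonkwo, Saleh, Szabo, Vance and Ruiz are each a combat-command-badge holder, so the next rule applies.
Marchetti, Castillo, Abara, Lindqvist, Okonkwo, Saleh, Szabo, Vance and Ruiz all have date of rank 22 Apr 2013, so the next rule applies.
Among Marchetti, Castillo, Abara, Lindqvist, Okonkwo, Saleh, Szabo, Vance and Ruiz, by total federal service (higher first): Marchetti (29 years) before Castillo (27 years) before Abara (24 years) before Lindqvist (21 years) before Okonkwo (16 years) before Saleh (15 years) before Szabo (13 years) before Vance (11 years) before Ruiz (2 years).
So Abara takes precedence.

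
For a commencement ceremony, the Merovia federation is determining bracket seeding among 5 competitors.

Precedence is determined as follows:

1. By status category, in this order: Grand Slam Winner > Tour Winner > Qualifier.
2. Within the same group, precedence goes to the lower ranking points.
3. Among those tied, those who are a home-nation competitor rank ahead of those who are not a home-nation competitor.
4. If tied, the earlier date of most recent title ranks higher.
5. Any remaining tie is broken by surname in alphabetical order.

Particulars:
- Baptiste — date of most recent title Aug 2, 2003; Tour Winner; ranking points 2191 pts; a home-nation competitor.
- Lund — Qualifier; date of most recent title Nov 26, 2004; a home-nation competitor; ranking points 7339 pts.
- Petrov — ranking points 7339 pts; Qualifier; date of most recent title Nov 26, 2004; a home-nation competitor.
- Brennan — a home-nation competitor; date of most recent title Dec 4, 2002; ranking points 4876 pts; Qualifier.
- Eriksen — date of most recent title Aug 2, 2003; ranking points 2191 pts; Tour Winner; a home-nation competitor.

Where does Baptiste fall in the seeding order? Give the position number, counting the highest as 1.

By status category: Baptiste and Eriksen (Tour Winner); then Brennan, Lund and Petrov (Qualifier).
Baptiste and Eriksen both have ranking points 2191 pts, so the next rule applies.
Baptiste and Eriksen are each a home-nation competitor, so the next rule applies.
Baptiste and Eriksen both have date of most recent title Aug 2, 2003, so the next rule applies.
Among Baptiste and Eriksen, alphabetically by surname: Baptiste before Eriksen.
Among Brennan, Lund and Petrov, by ranking points (lower first): Brennan (4876 pts) before Lund and Petrov (7339 pts).
Lund and Petrov are each a home-nation competitor, so the next rule applies.
Lund and Petrov both have date of most recent title Nov 26, 2004, so the next rule applies.
Among Lund and Petrov, alphabetically by surname: Lund before Petrov.
Order: Baptiste, Eriksen, Brennan, Lund, Petrov. So position 1.

1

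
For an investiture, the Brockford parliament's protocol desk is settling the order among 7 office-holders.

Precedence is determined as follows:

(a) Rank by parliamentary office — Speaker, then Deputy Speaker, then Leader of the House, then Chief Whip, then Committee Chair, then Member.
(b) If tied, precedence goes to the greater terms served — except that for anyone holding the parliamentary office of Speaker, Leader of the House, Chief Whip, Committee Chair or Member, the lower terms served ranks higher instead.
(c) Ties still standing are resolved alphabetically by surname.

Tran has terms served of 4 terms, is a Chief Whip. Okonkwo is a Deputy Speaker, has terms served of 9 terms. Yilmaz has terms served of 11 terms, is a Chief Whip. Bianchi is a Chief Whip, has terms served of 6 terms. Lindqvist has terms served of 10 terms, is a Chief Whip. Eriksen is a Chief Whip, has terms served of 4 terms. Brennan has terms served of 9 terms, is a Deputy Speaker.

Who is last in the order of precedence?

Yilmaz

By parliamentary office: Brennan and Okonkwo (Deputy Speaker); then Eriksen, Tran, Bianchi, Lindqvist and Yilmaz (Chief Whip).
Brennan and Okonkwo both have terms served 9 terms, so the next rule applies.
Among Brennan and Okonkwo, alphabetically by surname: Brennan before Okonkwo.
Among Eriksen, Tran, Bianchi, Lindqvist and Yilmaz, by terms served (lower first) (reversed rule for this group): Eriksen and Tran (4 terms) before Bianchi (6 terms) before Lindqvist (10 terms) before Yilmaz (11 terms).
Among Eriksen and Tran, alphabetically by surname: Eriksen before Tran.
Order: Brennan, Okonkwo, Eriksen, Tran, Bianchi, Lindqvist, Yilmaz.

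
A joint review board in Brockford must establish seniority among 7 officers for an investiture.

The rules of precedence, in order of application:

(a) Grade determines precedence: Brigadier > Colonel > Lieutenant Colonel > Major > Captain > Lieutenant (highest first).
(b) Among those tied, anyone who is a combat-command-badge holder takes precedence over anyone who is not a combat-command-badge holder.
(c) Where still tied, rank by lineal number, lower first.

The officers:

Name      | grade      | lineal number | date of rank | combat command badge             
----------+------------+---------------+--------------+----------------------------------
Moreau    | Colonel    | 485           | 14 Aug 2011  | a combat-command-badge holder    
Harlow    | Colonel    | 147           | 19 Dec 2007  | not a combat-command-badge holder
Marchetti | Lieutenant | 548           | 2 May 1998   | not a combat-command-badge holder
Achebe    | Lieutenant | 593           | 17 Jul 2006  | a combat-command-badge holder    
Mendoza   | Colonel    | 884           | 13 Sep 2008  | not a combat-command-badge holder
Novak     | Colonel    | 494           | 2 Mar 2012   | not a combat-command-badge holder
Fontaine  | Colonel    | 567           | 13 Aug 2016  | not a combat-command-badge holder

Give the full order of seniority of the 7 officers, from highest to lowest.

Moreau, Harlow, Novak, Fontaine, Mendoza, Achebe, Marchetti

By grade: Moreau, Harlow, Novak, Fontaine and Mendoza (Colonel); then Achebe and Marchetti (Lieutenant).
Among Moreau, Harlow, Novak, Fontaine and Mendoza, a combat-command-badge holder before not a combat-command-badge holder: Moreau (a combat-command-badge holder) before Harlow, Novak, Fontaine and Mendoza (not a combat-command-badge holder).
Among Harlow, Novak, Fontaine and Mendoza, by lineal number (lower first): Harlow (147) before Novak (494) before Fontaine (567) before Mendoza (884).
Among Achebe and Marchetti, a combat-command-badge holder before not a combat-command-badge holder: Achebe (a combat-command-badge holder) before Marchetti (not a combat-command-badge holder).
Full order: Moreau, Harlow, Novak, Fontaine, Mendoza, Achebe, Marchetti.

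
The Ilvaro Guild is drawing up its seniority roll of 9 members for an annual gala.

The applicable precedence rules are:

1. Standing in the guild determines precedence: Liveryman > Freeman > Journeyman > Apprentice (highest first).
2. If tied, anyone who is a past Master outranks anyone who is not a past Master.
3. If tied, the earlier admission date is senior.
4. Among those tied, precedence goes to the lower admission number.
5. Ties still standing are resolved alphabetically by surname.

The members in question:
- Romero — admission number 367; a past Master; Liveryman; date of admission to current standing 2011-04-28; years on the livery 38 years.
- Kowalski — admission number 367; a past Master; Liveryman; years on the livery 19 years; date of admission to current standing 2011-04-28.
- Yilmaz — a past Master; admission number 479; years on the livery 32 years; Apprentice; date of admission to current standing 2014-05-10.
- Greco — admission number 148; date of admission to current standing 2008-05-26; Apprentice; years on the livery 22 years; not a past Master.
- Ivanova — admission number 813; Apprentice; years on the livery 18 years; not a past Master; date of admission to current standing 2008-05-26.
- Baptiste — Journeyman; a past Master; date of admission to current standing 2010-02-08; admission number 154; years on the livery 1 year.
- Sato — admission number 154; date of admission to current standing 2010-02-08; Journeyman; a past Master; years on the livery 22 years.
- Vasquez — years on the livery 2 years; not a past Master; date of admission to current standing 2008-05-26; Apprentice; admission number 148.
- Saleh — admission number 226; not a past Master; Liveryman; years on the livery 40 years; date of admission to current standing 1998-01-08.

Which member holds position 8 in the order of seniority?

By standing in the guild: Kowalski, Romero and Saleh (Liveryman); then Baptiste and Sato (Journeyman); then Yilmaz, Greco, Vasquez and Ivanova (Apprentice).
Among Kowalski, Romero and Saleh, a past Master before not a past Master: Kowalski and Romero (a past Master) before Saleh (not a past Master).
Kowalski and Romero both have date of admission to current standing 2011-04-28, so the next rule applies.
Kowalski and Romero both have admission number 367, so the next rule applies.
Among Kowalski and Romero, alphabetically by surname: Kowalski before Romero.
Baptiste and Sato are each a past Master, so the next rule applies.
Baptiste and Sato both have date of admission to current standing 2010-02-08, so the next rule applies.
Baptiste and Sato both have admission number 154, so the next rule applies.
Among Baptiste and Sato, alphabetically by surname: Baptiste before Sato.
Among Yilmaz, Greco, Vasquez and Ivanova, a past Master before not a past Master: Yilmaz (a past Master) before Greco, Vasquez and Ivanova (not a past Master).
Greco, Vasquez and Ivanova all have date of admission to current standing 2008-05-26, so the next rule applies.
Among Greco, Vasquez and Ivanova, by admission number (lower first): Greco and Vasquez (148) before Ivanova (813).
Among Greco and Vasquez, alphabetically by surname: Greco before Vasquez.
Order: Kowalski, Romero, Saleh, Baptiste, Sato, Yilmaz, Greco, Vasquez, Ivanova.

Vasquez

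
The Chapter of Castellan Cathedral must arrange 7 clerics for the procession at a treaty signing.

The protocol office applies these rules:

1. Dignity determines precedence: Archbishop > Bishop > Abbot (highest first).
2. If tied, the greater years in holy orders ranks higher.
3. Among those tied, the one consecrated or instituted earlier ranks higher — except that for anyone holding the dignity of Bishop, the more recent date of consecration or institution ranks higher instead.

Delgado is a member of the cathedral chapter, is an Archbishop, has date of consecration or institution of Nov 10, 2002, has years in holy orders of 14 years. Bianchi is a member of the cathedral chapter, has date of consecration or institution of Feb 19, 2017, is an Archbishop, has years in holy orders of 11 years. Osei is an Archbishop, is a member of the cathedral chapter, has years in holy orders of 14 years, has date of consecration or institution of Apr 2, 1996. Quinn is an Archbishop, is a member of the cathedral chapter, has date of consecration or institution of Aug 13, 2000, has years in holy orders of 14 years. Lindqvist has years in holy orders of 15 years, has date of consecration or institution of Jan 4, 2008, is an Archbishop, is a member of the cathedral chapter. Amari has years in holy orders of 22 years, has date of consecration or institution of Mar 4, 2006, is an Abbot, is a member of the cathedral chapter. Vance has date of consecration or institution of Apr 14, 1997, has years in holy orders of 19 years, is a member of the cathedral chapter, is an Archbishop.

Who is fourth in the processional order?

By dignity: Vance, Lindqvist, Osei, Quinn, Delgado and Bianchi (Archbishop); then Amari (Abbot).
Among Vance, Lindqvist, Osei, Quinn, Delgado and Bianchi, by years in holy orders (higher first): Vance (19 years) before Lindqvist (15 years) before Osei, Quinn and Delgado (14 years) before Bianchi (11 years).
Among Osei, Quinn and Delgado, by date of consecration or institution (earlier first): Osei (Apr 2, 1996) before Quinn (Aug 13, 2000) before Delgado (Nov 10, 2002).
Order: Vance, Lindqvist, Osei, Quinn, Delgado, Bianchi, Amari.

Quinn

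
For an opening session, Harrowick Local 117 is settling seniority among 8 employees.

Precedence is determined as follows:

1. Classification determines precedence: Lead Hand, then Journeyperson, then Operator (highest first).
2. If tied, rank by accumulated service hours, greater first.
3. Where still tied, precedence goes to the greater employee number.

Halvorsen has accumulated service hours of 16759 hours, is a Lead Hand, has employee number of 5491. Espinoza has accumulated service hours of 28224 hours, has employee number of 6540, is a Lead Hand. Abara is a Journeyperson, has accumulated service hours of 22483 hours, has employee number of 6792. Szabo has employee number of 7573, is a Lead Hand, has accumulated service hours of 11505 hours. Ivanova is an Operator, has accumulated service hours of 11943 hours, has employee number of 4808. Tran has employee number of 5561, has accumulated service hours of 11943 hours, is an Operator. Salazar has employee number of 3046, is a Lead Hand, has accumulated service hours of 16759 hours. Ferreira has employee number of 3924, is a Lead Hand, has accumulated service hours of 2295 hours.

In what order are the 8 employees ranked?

By classification: Espinoza, Halvorsen, Salazar, Szabo and Ferreira (Lead Hand); then Abara (Journeyperson); then Tran and Ivanova (Operator).
Among Espinoza, Halvorsen, Salazar, Szabo and Ferreira, by accumulated service hours (higher first): Espinoza (28224 hours) before Halvorsen and Salazar (16759 hours) before Szabo (11505 hours) before Ferreira (2295 hours).
Among Halvorsen and Salazar, by employee number (higher first): Halvorsen (5491) before Salazar (3046).
Tran and Ivanova both have accumulated service hours 11943 hours, so the next rule applies.
Among Tran and Ivanova, by employee number (higher first): Tran (5561) before Ivanova (4808).
Full order: Espinoza, Halvorsen, Salazar, Szabo, Ferreira, Abara, Tran, Ivanova.

Espinoza, Halvorsen, Salazar, Szabo, Ferreira, Abara, Tran, Ivanova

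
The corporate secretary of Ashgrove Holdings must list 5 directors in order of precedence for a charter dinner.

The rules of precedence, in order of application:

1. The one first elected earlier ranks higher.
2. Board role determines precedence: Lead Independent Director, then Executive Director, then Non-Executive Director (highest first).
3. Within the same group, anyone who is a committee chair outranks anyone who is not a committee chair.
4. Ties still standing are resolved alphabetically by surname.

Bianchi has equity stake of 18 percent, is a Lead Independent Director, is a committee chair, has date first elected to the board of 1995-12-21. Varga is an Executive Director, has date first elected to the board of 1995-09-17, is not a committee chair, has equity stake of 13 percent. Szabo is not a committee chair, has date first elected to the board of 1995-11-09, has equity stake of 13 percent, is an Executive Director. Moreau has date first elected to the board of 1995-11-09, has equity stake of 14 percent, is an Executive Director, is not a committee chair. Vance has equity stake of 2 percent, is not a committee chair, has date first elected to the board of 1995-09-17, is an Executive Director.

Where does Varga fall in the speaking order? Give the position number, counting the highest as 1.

By date first elected to the board (earlier first): Vance and Varga (both 1995-09-17); then Moreau and Szabo (both 1995-11-09); then Bianchi (1995-12-21).
Vance and Varga are each Executive Director, so the next rule applies.
Vance and Varga are each not a committee chair, so the next rule applies.
Among Vance and Varga, alphabetically by surname: Vance before Varga.
Moreau and Szabo are each Executive Director, so the next rule applies.
Moreau and Szabo are each not a committee chair, so the next rule applies.
Among Moreau and Szabo, alphabetically by surname: Moreau before Szabo.
Order: Vance, Varga, Moreau, Szabo, Bianchi. So position 2.

2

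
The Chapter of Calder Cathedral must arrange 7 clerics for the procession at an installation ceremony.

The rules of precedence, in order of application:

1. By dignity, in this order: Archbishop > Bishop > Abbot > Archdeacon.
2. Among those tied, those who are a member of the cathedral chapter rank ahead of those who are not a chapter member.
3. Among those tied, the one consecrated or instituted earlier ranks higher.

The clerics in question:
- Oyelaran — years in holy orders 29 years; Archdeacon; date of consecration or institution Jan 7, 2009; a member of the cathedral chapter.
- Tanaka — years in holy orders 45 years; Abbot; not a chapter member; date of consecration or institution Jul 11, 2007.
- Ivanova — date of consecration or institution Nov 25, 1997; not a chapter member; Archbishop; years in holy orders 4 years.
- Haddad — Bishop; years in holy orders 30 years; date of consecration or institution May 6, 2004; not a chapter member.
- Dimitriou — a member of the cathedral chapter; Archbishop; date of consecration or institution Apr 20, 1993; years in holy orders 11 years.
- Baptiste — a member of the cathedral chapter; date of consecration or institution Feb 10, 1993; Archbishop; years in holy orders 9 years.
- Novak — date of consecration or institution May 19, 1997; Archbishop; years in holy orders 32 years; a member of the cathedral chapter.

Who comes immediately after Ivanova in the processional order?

By dignity: Baptiste, Dimitriou, Novak and Ivanova (Archbishop); then Haddad (Bishop); then Tanaka (Abbot); then Oyelaran (Archdeacon).
Among Baptiste, Dimitriou, Novak and Ivanova, a member of the cathedral chapter before not a chapter member: Baptiste, Dimitriou and Novak (a member of the cathedral chapter) before Ivanova (not a chapter member).
Among Baptiste, Dimitriou and Novak, by date of consecration or institution (earlier first): Baptiste (Feb 10, 1993) before Dimitriou (Apr 20, 1993) before Novak (May 19, 1997).
Order: Baptiste, Dimitriou, Novak, Ivanova, Haddad, Tanaka, Oyelaran.

Haddad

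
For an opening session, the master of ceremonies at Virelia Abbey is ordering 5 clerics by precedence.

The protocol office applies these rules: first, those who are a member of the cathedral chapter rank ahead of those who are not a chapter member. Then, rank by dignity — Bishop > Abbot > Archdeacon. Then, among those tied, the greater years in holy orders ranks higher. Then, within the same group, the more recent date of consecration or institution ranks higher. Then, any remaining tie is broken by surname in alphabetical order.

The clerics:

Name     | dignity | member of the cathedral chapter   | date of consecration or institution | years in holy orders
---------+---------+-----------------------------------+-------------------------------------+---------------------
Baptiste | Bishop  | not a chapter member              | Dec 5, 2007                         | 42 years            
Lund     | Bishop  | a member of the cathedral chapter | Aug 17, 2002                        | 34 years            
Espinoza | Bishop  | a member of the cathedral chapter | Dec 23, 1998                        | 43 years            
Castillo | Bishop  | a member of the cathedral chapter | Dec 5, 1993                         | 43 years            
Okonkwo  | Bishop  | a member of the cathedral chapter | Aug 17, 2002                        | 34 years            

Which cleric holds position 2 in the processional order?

By the first rule: Espinoza, Castillo, Lund and Okonkwo (each a member of the cathedral chapter); then Baptiste (not a chapter member).
Espinoza, Castillo, Lund and Okonkwo are each Bishop, so the next rule applies.
Among Espinoza, Castillo, Lund and Okonkwo, by years in holy orders (higher first): Espinoza and Castillo (43 years) before Lund and Okonkwo (34 years).
Among Espinoza and Castillo, by date of consecration or institution (later first): Espinoza (Dec 23, 1998) before Castillo (Dec 5, 1993).
Lund and Okonkwo both have date of consecration or institution Aug 17, 2002, so the next rule applies.
Among Lund and Okonkwo, alphabetically by surname: Lund before Okonkwo.
Order: Espinoza, Castillo, Lund, Okonkwo, Baptiste.

Castillo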